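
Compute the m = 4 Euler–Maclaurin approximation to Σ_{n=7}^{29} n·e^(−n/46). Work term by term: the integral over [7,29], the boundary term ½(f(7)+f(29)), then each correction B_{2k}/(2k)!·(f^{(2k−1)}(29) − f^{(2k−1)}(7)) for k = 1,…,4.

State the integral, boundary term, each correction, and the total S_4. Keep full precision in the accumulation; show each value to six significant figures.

The integral term ∫_7^29 x·e^(−x/46) dx = 257.206.
½[f(7) + f(29)] = ½[6.01187 + 15.4384] = 10.7252.
Running total after boundary: 267.931.
Correction k=1: B_{2}/2! · (f^{(1)}(29) − f^{(1)}(7)) = 1/12 · (0.196742 − 0.728146) = -0.0442837.
Partial sum through k=1: 267.887.
Correction k=2: B_{4}/4! · (f^{(3)}(29) − f^{(3)}(7)) = −1/720 · (0.000596154 − 0.00115587) = 7.77385e-07.
Partial sum through k=2: 267.887.
Correction k=3: B_{6}/6! · (f^{(5)}(29) − f^{(5)}(7)) = 1/30240 · (5.19532e-07 − 9.29881e-07) = -1.35697e-11.
Partial sum through k=3: 267.887.
Correction k=4: B_{8}/8! · (f^{(7)}(29) − f^{(7)}(7)) = −1/1209600 · (3.57906e-10 − 6.20751e-10) = 2.17299e-16.

S_4 ≈ 267.887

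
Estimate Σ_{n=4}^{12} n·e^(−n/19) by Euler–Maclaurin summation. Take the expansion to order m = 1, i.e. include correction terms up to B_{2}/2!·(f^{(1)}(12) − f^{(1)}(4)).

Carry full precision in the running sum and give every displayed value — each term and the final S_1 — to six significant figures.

∫_4^12 x·e^(−x/19) dx evaluates to 40.8373.
Endpoint term: (f(4) + f(12))/2 = (3.24063 + 6.38102)/2 = 4.81082.
So far: 45.6481.
Order-1 term: 1/12 · (0.195908 − 0.639598) = -0.0369741.

S_1 ≈ 45.6111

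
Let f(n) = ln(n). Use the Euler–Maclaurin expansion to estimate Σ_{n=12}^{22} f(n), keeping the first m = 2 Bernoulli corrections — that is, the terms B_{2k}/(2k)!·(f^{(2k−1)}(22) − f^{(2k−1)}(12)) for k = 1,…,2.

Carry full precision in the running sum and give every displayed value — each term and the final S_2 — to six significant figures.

Integral: ∫_12^22 ln(x) dx = 28.1841.
Boundary: ½(f(12) + f(22)) = ½(2.48491 + 3.09104) = 2.78797.
So far: 30.9720.
k=1: B_{2}/(2)! × [f^{(1)}(22) − f^{(1)}(12)] = 1/12 × (0.0454545 − 0.0833333) = -0.00315657.
Partial sum through k=1: 30.9689.
k=2: B_{4}/(4)! × [f^{(3)}(22) − f^{(3)}(12)] = −1/720 × (0.000187829 − 0.00115741) = 1.34664e-06.

S_2 ≈ 30.9689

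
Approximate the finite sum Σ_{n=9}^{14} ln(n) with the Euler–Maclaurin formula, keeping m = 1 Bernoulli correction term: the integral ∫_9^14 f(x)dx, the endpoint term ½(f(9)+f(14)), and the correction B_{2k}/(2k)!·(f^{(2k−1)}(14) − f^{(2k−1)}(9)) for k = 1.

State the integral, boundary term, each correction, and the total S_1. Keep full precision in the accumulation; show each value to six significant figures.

The integral term ∫_9^14 ln(x) dx = 12.1718.
½[f(9) + f(14)] = ½[2.19722 + 2.63906] = 2.41814.
Integral + boundary = 14.5899.
Order-1 term: 1/12 · (0.0714286 − 0.111111) = -0.00330688.

S_1 ≈ 14.5866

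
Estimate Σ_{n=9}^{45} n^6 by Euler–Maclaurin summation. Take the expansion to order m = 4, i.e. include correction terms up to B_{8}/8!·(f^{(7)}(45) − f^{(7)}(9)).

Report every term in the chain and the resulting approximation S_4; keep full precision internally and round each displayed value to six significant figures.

∫_9^45 x^6 dx evaluates to 5.33807e+10.
Boundary: ½(f(9) + f(45)) = ½(531441 + 8.30377e+09) = 4.15215e+09.
Integral + boundary = 5.75328e+10.
Order-1 term: 1/12 · (1.10717e+09 − 354294) = 9.22345e+07.
Partial sum through k=1: 5.76251e+10.
Order-2 term: −1/720 · (1.09350e+07 − 87480.0) = -15066.0.
Partial sum through k=2: 5.76250e+10.
Order-3 term: 1/30240 · (32400.0 − 6480.00) = 0.857143.
Partial sum through k=3: 5.76250e+10.
Order-4 term: −1/1209600 · (0.00000 − 0.00000) = 0.00000.

S_4 ≈ 5.76250e+10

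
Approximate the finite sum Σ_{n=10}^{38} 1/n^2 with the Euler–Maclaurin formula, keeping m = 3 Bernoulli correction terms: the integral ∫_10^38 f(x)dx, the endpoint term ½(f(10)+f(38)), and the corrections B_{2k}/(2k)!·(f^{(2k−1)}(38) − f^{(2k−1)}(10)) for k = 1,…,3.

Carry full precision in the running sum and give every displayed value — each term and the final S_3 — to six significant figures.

Integral: ∫_10^38 1/x^2 dx = 0.0736842.
Boundary: ½(f(10) + f(38)) = ½(0.0100000 + 0.000692521) = 0.00534626.
So far: 0.0790305.
Order-1 term: 1/12 · (-3.64485e-05 − (-0.00200000)) = 0.000163629.
After k=1: 0.0791941.
Order-2 term: −1/720 · (-3.02896e-07 − (-0.000240000)) = -3.32913e-07.
After k=2: 0.0791938.
Order-3 term: 1/30240 · (-6.29285e-09 − (-7.20000e-05)) = 2.38074e-09.

S_3 ≈ 0.0791938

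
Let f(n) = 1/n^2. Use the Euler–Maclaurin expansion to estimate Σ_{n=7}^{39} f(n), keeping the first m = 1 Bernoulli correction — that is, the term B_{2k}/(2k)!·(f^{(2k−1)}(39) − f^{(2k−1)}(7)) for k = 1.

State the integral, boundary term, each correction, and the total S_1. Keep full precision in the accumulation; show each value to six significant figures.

The integral term ∫_7^39 1/x^2 dx = 0.117216.
Endpoint term: (f(7) + f(39))/2 = (0.0204082 + 0.000657462)/2 = 0.0105328.
So far: 0.127749.
Order-1 term: 1/12 · (-3.37160e-05 − (-0.00583090)) = 0.000483099.

S_1 ≈ 0.128232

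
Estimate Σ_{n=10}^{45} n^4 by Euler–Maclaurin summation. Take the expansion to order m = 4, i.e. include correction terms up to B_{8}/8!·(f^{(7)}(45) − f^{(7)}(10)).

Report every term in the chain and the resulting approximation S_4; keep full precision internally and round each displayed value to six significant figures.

S_4 ≈ 3.89710e+07

∫_10^45 x^4 dx evaluates to 3.68856e+07.
Boundary: ½(f(10) + f(45)) = ½(10000.0 + 4.10062e+06) = 2.05531e+06.
So far: 3.89409e+07.
k=1: B_{2}/(2)! × [f^{(1)}(45) − f^{(1)}(10)] = 1/12 × (364500 − 4000.00) = 30041.7.
Partial sum through k=1: 3.89710e+07.
k=2: B_{4}/(4)! × [f^{(3)}(45) − f^{(3)}(10)] = −1/720 × (1080.00 − 240.000) = -1.16667.
Partial sum through k=2: 3.89710e+07.
k=3: B_{6}/(6)! × [f^{(5)}(45) − f^{(5)}(10)] = 1/30240 × (0.00000 − 0.00000) = 0.00000.
Partial sum through k=3: 3.89710e+07.
k=4: B_{8}/(8)! × [f^{(7)}(45) − f^{(7)}(10)] = −1/1209600 × (0.00000 − 0.00000) = 0.00000.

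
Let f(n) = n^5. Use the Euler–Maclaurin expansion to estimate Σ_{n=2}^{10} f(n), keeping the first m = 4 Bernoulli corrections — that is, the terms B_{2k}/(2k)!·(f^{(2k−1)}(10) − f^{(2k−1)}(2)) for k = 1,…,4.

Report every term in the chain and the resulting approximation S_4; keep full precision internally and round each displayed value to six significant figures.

S_4 ≈ 220824

The integral term ∫_2^10 x^5 dx = 166656.
Boundary: ½(f(2) + f(10)) = ½(32.0000 + 100000) = 50016.0.
So far: 216672.
Correction k=1: B_{2}/2! · (f^{(1)}(10) − f^{(1)}(2)) = 1/12 · (50000.0 − 80.0000) = 4160.00.
After k=1: 220832.
Correction k=2: B_{4}/4! · (f^{(3)}(10) − f^{(3)}(2)) = −1/720 · (6000.00 − 240.000) = -8.00000.
After k=2: 220824.
Correction k=3: B_{6}/6! · (f^{(5)}(10) − f^{(5)}(2)) = 1/30240 · (120.000 − 120.000) = 0.00000.
After k=3: 220824.
Correction k=4: B_{8}/8! · (f^{(7)}(10) − f^{(7)}(2)) = −1/1209600 · (0.00000 − 0.00000) = 0.00000.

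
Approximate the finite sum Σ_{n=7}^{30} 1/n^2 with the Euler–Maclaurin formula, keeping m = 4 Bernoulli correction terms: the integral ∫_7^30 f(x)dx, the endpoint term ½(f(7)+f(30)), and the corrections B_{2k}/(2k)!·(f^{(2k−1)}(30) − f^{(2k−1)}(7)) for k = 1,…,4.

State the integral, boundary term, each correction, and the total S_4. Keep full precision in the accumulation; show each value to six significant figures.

S_4 ≈ 0.120761

Integral: ∫_7^30 1/x^2 dx = 0.109524.
Boundary: ½(f(7) + f(30)) = ½(0.0204082 + 0.00111111) = 0.0107596.
Running total after boundary: 0.120283.
Order-1 term: 1/12 · (-7.40741e-05 − (-0.00583090)) = 0.000479736.
Partial sum through k=1: 0.120763.
Order-2 term: −1/720 · (-9.87654e-07 − (-0.00142798)) = -1.98193e-06.
Partial sum through k=2: 0.120761.
Order-3 term: 1/30240 · (-3.29218e-08 − (-0.000874271)) = 2.89100e-08.
Partial sum through k=3: 0.120761.
Order-4 term: −1/1209600 · (-2.04847e-09 − (-0.000999167)) = -8.26029e-10.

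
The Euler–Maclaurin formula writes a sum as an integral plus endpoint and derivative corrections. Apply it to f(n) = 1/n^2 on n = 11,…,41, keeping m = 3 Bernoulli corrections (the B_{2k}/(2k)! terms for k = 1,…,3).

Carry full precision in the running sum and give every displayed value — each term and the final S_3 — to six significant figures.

S_3 ≈ 0.0710711

The integral term ∫_11^41 1/x^2 dx = 0.0665188.
Endpoint term: (f(11) + f(41))/2 = (0.00826446 + 0.000594884)/2 = 0.00442967.
Integral + boundary = 0.0709485.
Order-1 term: 1/12 · (-2.90187e-05 − (-0.00150263)) = 0.000122801.
Running total after k=1: 0.0710713.
Order-2 term: −1/720 · (-2.07153e-07 − (-0.000149021)) = -2.06686e-07.
Running total after k=2: 0.0710711.
Order-3 term: 1/30240 · (-3.69697e-09 − (-3.69474e-05)) = 1.22168e-09.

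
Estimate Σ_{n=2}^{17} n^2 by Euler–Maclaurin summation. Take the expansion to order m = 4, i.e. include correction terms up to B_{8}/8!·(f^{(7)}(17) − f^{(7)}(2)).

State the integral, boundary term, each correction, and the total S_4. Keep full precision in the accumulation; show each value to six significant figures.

S_4 ≈ 1784.00

The integral term ∫_2^17 x^2 dx = 1635.00.
½[f(2) + f(17)] = ½[4.00000 + 289.000] = 146.500.
So far: 1781.50.
Correction k=1: B_{2}/2! · (f^{(1)}(17) − f^{(1)}(2)) = 1/12 · (34.0000 − 4.00000) = 2.50000.
Running total after k=1: 1784.00.
Correction k=2: B_{4}/4! · (f^{(3)}(17) − f^{(3)}(2)) = −1/720 · (0.00000 − 0.00000) = 0.00000.
Running total after k=2: 1784.00.
Correction k=3: B_{6}/6! · (f^{(5)}(17) − f^{(5)}(2)) = 1/30240 · (0.00000 − 0.00000) = 0.00000.
Running total after k=3: 1784.00.
Correction k=4: B_{8}/8! · (f^{(7)}(17) − f^{(7)}(2)) = −1/1209600 · (0.00000 − 0.00000) = 0.00000.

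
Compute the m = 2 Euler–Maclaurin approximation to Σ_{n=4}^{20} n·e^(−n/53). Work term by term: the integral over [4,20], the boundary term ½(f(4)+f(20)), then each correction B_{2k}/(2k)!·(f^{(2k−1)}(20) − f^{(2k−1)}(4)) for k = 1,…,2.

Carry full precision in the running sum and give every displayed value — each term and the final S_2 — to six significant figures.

The integral term ∫_4^20 x·e^(−x/53) dx = 148.533.
Endpoint term: (f(4) + f(20))/2 = (3.70922 + 13.7134)/2 = 8.71131.
Integral + boundary = 157.245.
Correction k=1: B_{2}/2! · (f^{(1)}(20) − f^{(1)}(4)) = 1/12 · (0.426927 − 0.857321) = -0.0358662.
Partial sum through k=1: 157.209.
Correction k=2: B_{4}/4! · (f^{(3)}(20) − f^{(3)}(4)) = −1/720 · (0.000640181 − 0.000965444) = 4.51755e-07.

S_2 ≈ 157.209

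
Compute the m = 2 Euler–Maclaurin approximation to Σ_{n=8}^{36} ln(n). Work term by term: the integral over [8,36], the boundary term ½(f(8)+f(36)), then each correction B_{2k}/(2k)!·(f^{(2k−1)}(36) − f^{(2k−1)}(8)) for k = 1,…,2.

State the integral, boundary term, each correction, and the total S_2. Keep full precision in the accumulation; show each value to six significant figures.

Integral: ∫_8^36 ln(x) dx = 84.3711.
Endpoint term: (f(8) + f(36))/2 = (2.07944 + 3.58352)/2 = 2.83148.
Running total after boundary: 87.2026.
Order-1 term: 1/12 · (0.0277778 − 0.125000) = -0.00810185.
Partial sum through k=1: 87.1945.
Order-2 term: −1/720 · (4.28669e-05 − 0.00390625) = 5.36581e-06.

S_2 ≈ 87.1945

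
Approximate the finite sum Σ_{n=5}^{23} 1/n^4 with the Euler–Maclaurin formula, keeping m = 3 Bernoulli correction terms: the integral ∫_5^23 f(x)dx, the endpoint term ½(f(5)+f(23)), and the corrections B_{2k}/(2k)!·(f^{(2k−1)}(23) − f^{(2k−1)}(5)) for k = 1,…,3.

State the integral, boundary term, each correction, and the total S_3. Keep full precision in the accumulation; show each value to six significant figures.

∫_5^23 1/x^4 dx evaluates to 0.00263927.
½[f(5) + f(23)] = ½[0.00160000 + 3.57346e-06] = 0.000801787.
So far: 0.00344106.
Order-1 term: 1/12 · (-6.21471e-07 − (-0.00128000)) = 0.000106615.
After k=1: 0.00354767.
Order-2 term: −1/720 · (-3.52441e-08 − (-0.00153600)) = -2.13328e-06.
After k=2: 0.00354554.
Order-3 term: 1/30240 · (-3.73094e-09 − (-0.00344064)) = 1.13778e-07.

S_3 ≈ 0.00354565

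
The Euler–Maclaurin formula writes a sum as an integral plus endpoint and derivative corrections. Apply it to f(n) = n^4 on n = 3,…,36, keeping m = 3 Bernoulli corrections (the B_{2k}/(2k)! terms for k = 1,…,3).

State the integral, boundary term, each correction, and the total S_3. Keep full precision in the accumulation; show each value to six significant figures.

S_3 ≈ 1.29486e+07

The integral term ∫_3^36 x^4 dx = 1.20932e+07.
½[f(3) + f(36)] = ½[81.0000 + 1.67962e+06] = 839848.
So far: 1.29330e+07.
k=1: B_{2}/(2)! × [f^{(1)}(36) − f^{(1)}(3)] = 1/12 × (186624 − 108.000) = 15543.0.
Running total after k=1: 1.29486e+07.
k=2: B_{4}/(4)! × [f^{(3)}(36) − f^{(3)}(3)] = −1/720 × (864.000 − 72.0000) = -1.10000.
Running total after k=2: 1.29486e+07.
k=3: B_{6}/(6)! × [f^{(5)}(36) − f^{(5)}(3)] = 1/30240 × (0.00000 − 0.00000) = 0.00000.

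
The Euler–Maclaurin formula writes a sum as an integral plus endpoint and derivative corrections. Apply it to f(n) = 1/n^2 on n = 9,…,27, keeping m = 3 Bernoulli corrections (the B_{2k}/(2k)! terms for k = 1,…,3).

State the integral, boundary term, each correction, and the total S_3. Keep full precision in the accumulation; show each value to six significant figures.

S_3 ≈ 0.0811524

Integral: ∫_9^27 1/x^2 dx = 0.0740741.
Boundary: ½(f(9) + f(27)) = ½(0.0123457 + 0.00137174) = 0.00685871.
Running total after boundary: 0.0809328.
Order-1 term: 1/12 · (-0.000101611 − (-0.00274348)) = 0.000220156.
After k=1: 0.0811529.
Order-2 term: −1/720 · (-1.67260e-06 − (-0.000406442)) = -5.62180e-07.
After k=2: 0.0811524.
Order-3 term: 1/30240 · (-6.88313e-08 − (-0.000150534)) = 4.97570e-09.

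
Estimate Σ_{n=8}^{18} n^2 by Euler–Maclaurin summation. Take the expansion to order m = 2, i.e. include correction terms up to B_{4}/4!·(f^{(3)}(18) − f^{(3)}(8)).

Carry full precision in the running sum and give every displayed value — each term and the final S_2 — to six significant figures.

S_2 ≈ 1969.00

∫_8^18 x^2 dx evaluates to 1773.33.
Endpoint term: (f(8) + f(18))/2 = (64.0000 + 324.000)/2 = 194.000.
So far: 1967.33.
k=1: B_{2}/(2)! × [f^{(1)}(18) − f^{(1)}(8)] = 1/12 × (36.0000 − 16.0000) = 1.66667.
After k=1: 1969.00.
k=2: B_{4}/(4)! × [f^{(3)}(18) − f^{(3)}(8)] = −1/720 × (0.00000 − 0.00000) = 0.00000.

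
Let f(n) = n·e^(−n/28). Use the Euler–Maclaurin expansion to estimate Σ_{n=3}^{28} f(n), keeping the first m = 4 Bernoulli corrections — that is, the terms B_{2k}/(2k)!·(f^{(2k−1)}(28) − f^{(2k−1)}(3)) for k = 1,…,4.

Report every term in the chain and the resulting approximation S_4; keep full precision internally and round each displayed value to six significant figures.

∫_3^28 x·e^(−x/28) dx evaluates to 202.974.
½[f(3) + f(28)] = ½[2.69519 + 10.3006] = 6.49791.
Integral + boundary = 209.472.
Correction k=1: B_{2}/2! · (f^{(1)}(28) − f^{(1)}(3)) = 1/12 · (0.00000 − 0.802140) = -0.0668450.
Running total after k=1: 209.405.
Correction k=2: B_{4}/4! · (f^{(3)}(28) − f^{(3)}(3)) = −1/720 · (0.000938468 − 0.00331497) = 3.30069e-06.
Running total after k=2: 209.405.
Correction k=3: B_{6}/6! · (f^{(5)}(28) − f^{(5)}(3)) = 1/30240 · (2.39405e-06 − 7.15153e-06) = -1.57324e-10.
Running total after k=3: 209.405.
Correction k=4: B_{8}/8! · (f^{(7)}(28) − f^{(7)}(3)) = −1/1209600 · (4.58045e-09 − 1.28505e-08) = 6.83700e-15.

S_4 ≈ 209.405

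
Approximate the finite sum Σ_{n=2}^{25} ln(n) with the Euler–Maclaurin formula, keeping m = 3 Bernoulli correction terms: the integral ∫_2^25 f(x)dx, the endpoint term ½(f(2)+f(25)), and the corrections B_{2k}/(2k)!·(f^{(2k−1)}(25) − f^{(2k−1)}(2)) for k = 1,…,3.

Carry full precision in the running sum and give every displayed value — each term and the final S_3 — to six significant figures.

S_3 ≈ 58.0036

The integral term ∫_2^25 ln(x) dx = 56.0856.
Endpoint term: (f(2) + f(25))/2 = (0.693147 + 3.21888)/2 = 1.95601.
So far: 58.0416.
k=1: B_{2}/(2)! × [f^{(1)}(25) − f^{(1)}(2)] = 1/12 × (0.0400000 − 0.500000) = -0.0383333.
After k=1: 58.0033.
k=2: B_{4}/(4)! × [f^{(3)}(25) − f^{(3)}(2)] = −1/720 × (0.000128000 − 0.250000) = 0.000347044.
After k=2: 58.0036.
k=3: B_{6}/(6)! × [f^{(5)}(25) − f^{(5)}(2)] = 1/30240 × (2.45760e-06 − 0.750000) = -2.48015e-05.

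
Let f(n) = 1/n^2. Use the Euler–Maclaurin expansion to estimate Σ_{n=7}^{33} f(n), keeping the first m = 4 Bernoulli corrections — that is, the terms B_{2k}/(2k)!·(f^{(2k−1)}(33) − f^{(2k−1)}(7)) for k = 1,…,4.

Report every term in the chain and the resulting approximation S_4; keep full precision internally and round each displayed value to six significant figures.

S_4 ≈ 0.123697

Integral: ∫_7^33 1/x^2 dx = 0.112554.
Boundary: ½(f(7) + f(33)) = ½(0.0204082 + 0.000918274) = 0.0106632.
Integral + boundary = 0.123217.
Correction k=1: B_{2}/2! · (f^{(1)}(33) − f^{(1)}(7)) = 1/12 · (-5.56529e-05 − (-0.00583090)) = 0.000481271.
Partial sum through k=1: 0.123699.
Correction k=2: B_{4}/4! · (f^{(3)}(33) − f^{(3)}(7)) = −1/720 · (-6.13256e-07 − (-0.00142798)) = -1.98245e-06.
Partial sum through k=2: 0.123697.
Correction k=3: B_{6}/6! · (f^{(5)}(33) − f^{(5)}(7)) = 1/30240 · (-1.68941e-08 − (-0.000874271)) = 2.89105e-08.
Partial sum through k=3: 0.123697.
Correction k=4: B_{8}/8! · (f^{(7)}(33) − f^{(7)}(7)) = −1/1209600 · (-8.68750e-10 − (-0.000999167)) = -8.26030e-10.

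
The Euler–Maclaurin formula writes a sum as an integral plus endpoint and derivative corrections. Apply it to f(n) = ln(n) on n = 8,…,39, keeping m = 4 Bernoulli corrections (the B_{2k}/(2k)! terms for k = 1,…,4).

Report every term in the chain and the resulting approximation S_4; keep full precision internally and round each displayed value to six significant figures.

S_4 ≈ 98.1066

∫_8^39 ln(x) dx evaluates to 95.2434.
Boundary: ½(f(8) + f(39)) = ½(2.07944 + 3.66356) = 2.87150.
Integral + boundary = 98.1149.
Order-1 term: 1/12 · (0.0256410 − 0.125000) = -0.00827991.
After k=1: 98.1066.
Order-2 term: −1/720 · (3.37160e-05 − 0.00390625) = 5.37852e-06.
After k=2: 98.1066.
Order-3 term: 1/30240 · (2.66004e-07 − 0.000732422) = -2.42115e-08.
After k=3: 98.1066.
Order-4 term: −1/1209600 · (5.24663e-09 − 0.000343323) = 2.83827e-10.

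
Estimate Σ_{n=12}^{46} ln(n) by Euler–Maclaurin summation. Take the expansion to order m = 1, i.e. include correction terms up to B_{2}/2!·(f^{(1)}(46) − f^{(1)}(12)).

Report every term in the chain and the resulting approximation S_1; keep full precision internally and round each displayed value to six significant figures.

S_1 ≈ 115.450

∫_12^46 ln(x) dx evaluates to 112.299.
Boundary: ½(f(12) + f(46)) = ½(2.48491 + 3.82864) = 3.15677.
So far: 115.455.
Order-1 term: 1/12 · (0.0217391 − 0.0833333) = -0.00513285.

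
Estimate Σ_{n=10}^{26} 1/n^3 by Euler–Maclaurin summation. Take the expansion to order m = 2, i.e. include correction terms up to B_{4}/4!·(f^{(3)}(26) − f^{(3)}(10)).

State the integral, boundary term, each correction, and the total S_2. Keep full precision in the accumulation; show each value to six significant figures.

S_2 ≈ 0.00481317

∫_10^26 1/x^3 dx evaluates to 0.00426036.
Boundary: ½(f(10) + f(26)) = ½(0.00100000 + 5.68958e-05) = 0.000528448.
So far: 0.00478880.
Correction k=1: B_{2}/2! · (f^{(1)}(26) − f^{(1)}(10)) = 1/12 · (-6.56490e-06 − (-0.000300000)) = 2.44529e-05.
Partial sum through k=1: 0.00481326.
Correction k=2: B_{4}/4! · (f^{(3)}(26) − f^{(3)}(10)) = −1/720 · (-1.94228e-07 − (-6.00000e-05)) = -8.30636e-08.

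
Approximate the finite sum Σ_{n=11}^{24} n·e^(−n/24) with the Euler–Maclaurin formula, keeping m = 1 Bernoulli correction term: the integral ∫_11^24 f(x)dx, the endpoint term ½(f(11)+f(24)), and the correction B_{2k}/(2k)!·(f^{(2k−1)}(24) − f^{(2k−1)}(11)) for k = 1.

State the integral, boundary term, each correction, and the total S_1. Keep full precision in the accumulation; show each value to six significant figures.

S_1 ≈ 115.230

Integral: ∫_11^24 x·e^(−x/24) dx = 107.366.
Endpoint term: (f(11) + f(24))/2 = (6.95570 + 8.82911)/2 = 7.89240.
Integral + boundary = 115.258.
k=1: B_{2}/(2)! × [f^{(1)}(24) − f^{(1)}(11)] = 1/12 × (0.00000 − 0.342516) = -0.0285430.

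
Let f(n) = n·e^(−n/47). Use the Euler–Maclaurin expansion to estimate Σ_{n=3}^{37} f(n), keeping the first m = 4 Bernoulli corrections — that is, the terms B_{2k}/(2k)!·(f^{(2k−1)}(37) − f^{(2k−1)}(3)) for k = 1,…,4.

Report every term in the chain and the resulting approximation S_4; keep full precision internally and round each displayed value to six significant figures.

The integral term ∫_3^37 x·e^(−x/47) dx = 407.945.
Endpoint term: (f(3) + f(37))/2 = (2.81449 + 16.8388)/2 = 9.82663.
So far: 417.772.
k=1: B_{2}/(2)! × [f^{(1)}(37) − f^{(1)}(3)] = 1/12 × (0.0968302 − 0.878282) = -0.0651210.
Running total after k=1: 417.706.
k=2: B_{4}/(4)! × [f^{(3)}(37) − f^{(3)}(3)] = −1/720 × (0.000455878 − 0.00124699) = 1.09877e-06.
Running total after k=2: 417.706.
k=3: B_{6}/(6)! × [f^{(5)}(37) − f^{(5)}(3)] = 1/30240 × (3.92902e-07 − 9.49025e-07) = -1.83903e-11.
Running total after k=3: 417.706.
k=4: B_{8}/(8)! × [f^{(7)}(37) − f^{(7)}(3)] = −1/1209600 × (2.62305e-10 − 6.03687e-10) = 2.82227e-16.

S_4 ≈ 417.706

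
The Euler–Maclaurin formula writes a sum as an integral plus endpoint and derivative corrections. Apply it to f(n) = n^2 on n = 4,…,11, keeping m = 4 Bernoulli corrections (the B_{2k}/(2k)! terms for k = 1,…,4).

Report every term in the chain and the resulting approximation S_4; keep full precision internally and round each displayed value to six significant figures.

S_4 ≈ 492.000

Integral: ∫_4^11 x^2 dx = 422.333.
½[f(4) + f(11)] = ½[16.0000 + 121.000] = 68.5000.
Running total after boundary: 490.833.
k=1: B_{2}/(2)! × [f^{(1)}(11) − f^{(1)}(4)] = 1/12 × (22.0000 − 8.00000) = 1.16667.
After k=1: 492.000.
k=2: B_{4}/(4)! × [f^{(3)}(11) − f^{(3)}(4)] = −1/720 × (0.00000 − 0.00000) = 0.00000.
After k=2: 492.000.
k=3: B_{6}/(6)! × [f^{(5)}(11) − f^{(5)}(4)] = 1/30240 × (0.00000 − 0.00000) = 0.00000.
After k=3: 492.000.
k=4: B_{8}/(8)! × [f^{(7)}(11) − f^{(7)}(4)] = −1/1209600 × (0.00000 − 0.00000) = 0.00000.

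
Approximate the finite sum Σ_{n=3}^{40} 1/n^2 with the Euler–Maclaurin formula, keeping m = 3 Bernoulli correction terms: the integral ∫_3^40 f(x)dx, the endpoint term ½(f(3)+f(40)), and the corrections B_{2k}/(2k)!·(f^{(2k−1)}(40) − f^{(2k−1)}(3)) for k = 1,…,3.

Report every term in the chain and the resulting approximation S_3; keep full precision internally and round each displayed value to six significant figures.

∫_3^40 1/x^2 dx evaluates to 0.308333.
½[f(3) + f(40)] = ½[0.111111 + 0.000625000] = 0.0558681.
Running total after boundary: 0.364201.
k=1: B_{2}/(2)! × [f^{(1)}(40) − f^{(1)}(3)] = 1/12 × (-3.12500e-05 − (-0.0740741)) = 0.00617024.
Running total after k=1: 0.370372.
k=2: B_{4}/(4)! × [f^{(3)}(40) − f^{(3)}(3)] = −1/720 × (-2.34375e-07 − (-0.0987654)) = -0.000137174.
Running total after k=2: 0.370234.
k=3: B_{6}/(6)! × [f^{(5)}(40) − f^{(5)}(3)] = 1/30240 × (-4.39453e-09 − (-0.329218)) = 1.08868e-05.

S_3 ≈ 0.370245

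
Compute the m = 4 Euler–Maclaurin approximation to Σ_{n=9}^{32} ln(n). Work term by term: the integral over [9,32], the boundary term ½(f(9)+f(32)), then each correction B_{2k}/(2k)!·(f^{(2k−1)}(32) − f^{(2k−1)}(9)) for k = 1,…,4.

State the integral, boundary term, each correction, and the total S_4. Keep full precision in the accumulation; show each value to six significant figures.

S_4 ≈ 70.9534

∫_9^32 ln(x) dx evaluates to 68.1285.
Boundary: ½(f(9) + f(32)) = ½(2.19722 + 3.46574) = 2.83148.
Integral + boundary = 70.9600.
Correction k=1: B_{2}/2! · (f^{(1)}(32) − f^{(1)}(9)) = 1/12 · (0.0312500 − 0.111111) = -0.00665509.
Partial sum through k=1: 70.9534.
Correction k=2: B_{4}/4! · (f^{(3)}(32) − f^{(3)}(9)) = −1/720 · (6.10352e-05 − 0.00274348) = 3.72562e-06.
Partial sum through k=2: 70.9534.
Correction k=3: B_{6}/6! · (f^{(5)}(32) − f^{(5)}(9)) = 1/30240 · (7.15256e-07 − 0.000406442) = -1.34169e-08.
Partial sum through k=3: 70.9534.
Correction k=4: B_{8}/8! · (f^{(7)}(32) − f^{(7)}(9)) = −1/1209600 · (2.09548e-08 − 0.000150534) = 1.24432e-10.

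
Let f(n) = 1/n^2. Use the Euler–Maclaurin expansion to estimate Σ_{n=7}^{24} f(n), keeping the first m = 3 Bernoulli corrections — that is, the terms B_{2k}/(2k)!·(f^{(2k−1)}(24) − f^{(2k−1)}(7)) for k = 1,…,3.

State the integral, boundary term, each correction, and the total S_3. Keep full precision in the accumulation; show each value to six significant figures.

The integral term ∫_7^24 1/x^2 dx = 0.101190.
½[f(7) + f(24)] = ½[0.0204082 + 0.00173611] = 0.0110721.
Integral + boundary = 0.112263.
Correction k=1: B_{2}/2! · (f^{(1)}(24) − f^{(1)}(7)) = 1/12 · (-0.000144676 − (-0.00583090)) = 0.000473852.
Running total after k=1: 0.112736.
Correction k=2: B_{4}/4! · (f^{(3)}(24) − f^{(3)}(7)) = −1/720 · (-3.01408e-06 − (-0.00142798)) = -1.97911e-06.
Running total after k=2: 0.112734.
Correction k=3: B_{6}/6! · (f^{(5)}(24) − f^{(5)}(7)) = 1/30240 · (-1.56983e-07 − (-0.000874271)) = 2.89059e-08.

S_3 ≈ 0.112735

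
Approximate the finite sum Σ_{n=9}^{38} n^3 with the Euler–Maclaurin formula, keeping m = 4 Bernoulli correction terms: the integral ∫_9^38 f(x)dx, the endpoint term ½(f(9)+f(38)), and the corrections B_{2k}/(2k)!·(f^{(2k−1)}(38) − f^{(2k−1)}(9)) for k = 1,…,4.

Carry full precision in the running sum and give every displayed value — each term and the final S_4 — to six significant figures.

∫_9^38 x^3 dx evaluates to 519644.
Boundary: ½(f(9) + f(38)) = ½(729.000 + 54872.0) = 27800.5.
Integral + boundary = 547444.
Order-1 term: 1/12 · (4332.00 − 243.000) = 340.750.
After k=1: 547785.
Order-2 term: −1/720 · (6.00000 − 6.00000) = 0.00000.
After k=2: 547785.
Order-3 term: 1/30240 · (0.00000 − 0.00000) = 0.00000.
After k=3: 547785.
Order-4 term: −1/1209600 · (0.00000 − 0.00000) = 0.00000.

S_4 ≈ 547785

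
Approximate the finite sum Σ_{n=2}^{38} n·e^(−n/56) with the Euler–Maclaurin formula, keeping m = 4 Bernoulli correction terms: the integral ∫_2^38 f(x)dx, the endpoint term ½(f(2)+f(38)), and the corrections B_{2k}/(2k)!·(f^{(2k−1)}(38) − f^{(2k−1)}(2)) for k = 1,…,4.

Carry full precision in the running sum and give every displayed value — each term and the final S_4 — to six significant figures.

S_4 ≈ 473.943

The integral term ∫_2^38 x·e^(−x/56) dx = 463.403.
Boundary: ½(f(2) + f(38)) = ½(1.92983 + 19.2790) = 10.6044.
So far: 474.007.
k=1: B_{2}/(2)! × [f^{(1)}(38) − f^{(1)}(2)] = 1/12 × (0.163074 − 0.930455) = -0.0639484.
Partial sum through k=1: 473.943.
k=2: B_{4}/(4)! × [f^{(3)}(38) − f^{(3)}(2)] = −1/720 × (0.000375560 − 0.000912081) = 7.45168e-07.
Partial sum through k=2: 473.943.
k=3: B_{6}/(6)! × [f^{(5)}(38) − f^{(5)}(2)] = 1/30240 × (2.22934e-07 − 4.87073e-07) = -8.73477e-12.
Partial sum through k=3: 473.943.
k=4: B_{8}/(8)! × [f^{(7)}(38) − f^{(7)}(2)] = −1/1209600 × (1.03989e-10 − 2.17890e-10) = 9.41645e-17.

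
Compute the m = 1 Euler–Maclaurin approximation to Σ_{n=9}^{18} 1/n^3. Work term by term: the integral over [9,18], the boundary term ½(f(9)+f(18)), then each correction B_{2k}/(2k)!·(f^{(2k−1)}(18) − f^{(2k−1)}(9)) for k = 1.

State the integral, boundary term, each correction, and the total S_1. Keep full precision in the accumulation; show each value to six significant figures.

S_1 ≈ 0.00543696

The integral term ∫_9^18 1/x^3 dx = 0.00462963.
½[f(9) + f(18)] = ½[0.00137174 + 0.000171468] = 0.000771605.
So far: 0.00540123.
Correction k=1: B_{2}/2! · (f^{(1)}(18) − f^{(1)}(9)) = 1/12 · (-2.85780e-05 − (-0.000457247)) = 3.57225e-05.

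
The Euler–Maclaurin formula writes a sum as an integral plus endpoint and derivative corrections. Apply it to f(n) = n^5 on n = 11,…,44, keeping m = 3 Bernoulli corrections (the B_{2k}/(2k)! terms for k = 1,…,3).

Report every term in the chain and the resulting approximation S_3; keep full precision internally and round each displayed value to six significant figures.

∫_11^44 x^5 dx evaluates to 1.20909e+09.
Boundary: ½(f(11) + f(44)) = ½(161051 + 1.64916e+08) = 8.25386e+07.
Integral + boundary = 1.29163e+09.
k=1: B_{2}/(2)! × [f^{(1)}(44) − f^{(1)}(11)] = 1/12 × (1.87405e+07 − 73205.0) = 1.55561e+06.
Partial sum through k=1: 1.29318e+09.
k=2: B_{4}/(4)! × [f^{(3)}(44) − f^{(3)}(11)] = −1/720 × (116160 − 7260.00) = -151.250.
Partial sum through k=2: 1.29318e+09.
k=3: B_{6}/(6)! × [f^{(5)}(44) − f^{(5)}(11)] = 1/30240 × (120.000 − 120.000) = 0.00000.

S_3 ≈ 1.29318e+09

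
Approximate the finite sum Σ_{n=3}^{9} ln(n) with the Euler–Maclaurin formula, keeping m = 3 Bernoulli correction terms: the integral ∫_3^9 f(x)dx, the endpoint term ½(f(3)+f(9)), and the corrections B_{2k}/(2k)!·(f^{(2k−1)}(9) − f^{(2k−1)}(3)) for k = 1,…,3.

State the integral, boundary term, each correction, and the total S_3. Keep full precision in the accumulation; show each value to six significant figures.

Integral: ∫_3^9 ln(x) dx = 10.4792.
½[f(3) + f(9)] = ½[1.09861 + 2.19722] = 1.64792.
Integral + boundary = 12.1271.
k=1: B_{2}/(2)! × [f^{(1)}(9) − f^{(1)}(3)] = 1/12 × (0.111111 − 0.333333) = -0.0185185.
After k=1: 12.1086.
k=2: B_{4}/(4)! × [f^{(3)}(9) − f^{(3)}(3)] = −1/720 × (0.00274348 − 0.0740741) = 9.90703e-05.
After k=2: 12.1087.
k=3: B_{6}/(6)! × [f^{(5)}(9) − f^{(5)}(3)] = 1/30240 × (0.000406442 − 0.0987654) = -3.25261e-06.

S_3 ≈ 12.1087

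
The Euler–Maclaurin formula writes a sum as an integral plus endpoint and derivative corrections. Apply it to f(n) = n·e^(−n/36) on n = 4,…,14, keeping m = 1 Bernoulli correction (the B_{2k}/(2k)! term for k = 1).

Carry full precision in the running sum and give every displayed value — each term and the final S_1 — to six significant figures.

Integral: ∫_4^14 x·e^(−x/36) dx = 68.5114.
½[f(4) + f(14)] = ½[3.57936 + 9.48933] = 6.53435.
So far: 75.0457.
Correction k=1: B_{2}/2! · (f^{(1)}(14) − f^{(1)}(4)) = 1/12 · (0.414217 − 0.795413) = -0.0317663.

S_1 ≈ 75.0140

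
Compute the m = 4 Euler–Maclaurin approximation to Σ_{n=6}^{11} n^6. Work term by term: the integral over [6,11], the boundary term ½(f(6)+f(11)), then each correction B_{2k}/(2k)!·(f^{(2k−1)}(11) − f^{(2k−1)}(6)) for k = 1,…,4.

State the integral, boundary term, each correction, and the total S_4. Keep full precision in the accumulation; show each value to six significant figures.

∫_6^11 x^6 dx evaluates to 2.74389e+06.
Boundary: ½(f(6) + f(11)) = ½(46656.0 + 1.77156e+06) = 909108.
Integral + boundary = 3.65300e+06.
Correction k=1: B_{2}/2! · (f^{(1)}(11) − f^{(1)}(6)) = 1/12 · (966306 − 46656.0) = 76637.5.
After k=1: 3.72964e+06.
Correction k=2: B_{4}/4! · (f^{(3)}(11) − f^{(3)}(6)) = −1/720 · (159720 − 25920.0) = -185.833.
After k=2: 3.72945e+06.
Correction k=3: B_{6}/6! · (f^{(5)}(11) − f^{(5)}(6)) = 1/30240 · (7920.00 − 4320.00) = 0.119048.
After k=3: 3.72945e+06.
Correction k=4: B_{8}/8! · (f^{(7)}(11) − f^{(7)}(6)) = −1/1209600 · (0.00000 − 0.00000) = 0.00000.

S_4 ≈ 3.72945e+06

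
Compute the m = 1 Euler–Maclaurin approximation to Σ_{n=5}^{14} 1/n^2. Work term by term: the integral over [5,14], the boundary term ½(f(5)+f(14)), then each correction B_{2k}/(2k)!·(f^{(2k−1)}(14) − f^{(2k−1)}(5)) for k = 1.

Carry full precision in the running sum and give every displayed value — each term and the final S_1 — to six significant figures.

∫_5^14 1/x^2 dx evaluates to 0.128571.
Endpoint term: (f(5) + f(14))/2 = (0.0400000 + 0.00510204)/2 = 0.0225510.
Running total after boundary: 0.151122.
Correction k=1: B_{2}/2! · (f^{(1)}(14) − f^{(1)}(5)) = 1/12 · (-0.000728863 − (-0.0160000)) = 0.00127259.

S_1 ≈ 0.152395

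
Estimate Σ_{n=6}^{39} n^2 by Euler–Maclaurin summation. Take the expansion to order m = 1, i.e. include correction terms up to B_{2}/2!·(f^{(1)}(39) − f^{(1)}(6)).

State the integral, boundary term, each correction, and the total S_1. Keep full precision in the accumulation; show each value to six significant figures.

The integral term ∫_6^39 x^2 dx = 19701.0.
Endpoint term: (f(6) + f(39))/2 = (36.0000 + 1521.00)/2 = 778.500.
Integral + boundary = 20479.5.
Order-1 term: 1/12 · (78.0000 − 12.0000) = 5.50000.

S_1 ≈ 20485.0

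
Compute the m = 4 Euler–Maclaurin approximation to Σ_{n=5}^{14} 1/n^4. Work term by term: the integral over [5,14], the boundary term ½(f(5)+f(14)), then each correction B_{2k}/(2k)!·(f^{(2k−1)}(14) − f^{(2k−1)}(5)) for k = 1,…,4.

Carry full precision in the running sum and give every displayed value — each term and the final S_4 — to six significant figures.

S_4 ≈ 0.00346222

∫_5^14 1/x^4 dx evaluates to 0.00254519.
Boundary: ½(f(5) + f(14)) = ½(0.00160000 + 2.60308e-05) = 0.000813015.
So far: 0.00335820.
k=1: B_{2}/(2)! × [f^{(1)}(14) − f^{(1)}(5)] = 1/12 × (-7.43738e-06 − (-0.00128000)) = 0.000106047.
Running total after k=1: 0.00346425.
k=2: B_{4}/(4)! × [f^{(3)}(14) − f^{(3)}(5)] = −1/720 × (-1.13837e-06 − (-0.00153600)) = -2.13175e-06.
Running total after k=2: 0.00346212.
k=3: B_{6}/(6)! × [f^{(5)}(14) − f^{(5)}(5)] = 1/30240 × (-3.25250e-07 − (-0.00344064)) = 1.13767e-07.
Running total after k=3: 0.00346223.
k=4: B_{8}/(8)! × [f^{(7)}(14) − f^{(7)}(5)] = −1/1209600 × (-1.49349e-07 − (-0.0123863)) = -1.02399e-08.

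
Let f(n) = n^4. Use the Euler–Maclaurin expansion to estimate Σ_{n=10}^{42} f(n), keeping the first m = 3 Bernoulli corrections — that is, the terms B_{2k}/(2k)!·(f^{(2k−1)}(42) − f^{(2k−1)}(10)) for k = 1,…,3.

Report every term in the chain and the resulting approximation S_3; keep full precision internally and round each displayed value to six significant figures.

S_3 ≈ 2.77035e+07

∫_10^42 x^4 dx evaluates to 2.61182e+07.
½[f(10) + f(42)] = ½[10000.0 + 3.11170e+06] = 1.56085e+06.
Integral + boundary = 2.76791e+07.
k=1: B_{2}/(2)! × [f^{(1)}(42) − f^{(1)}(10)] = 1/12 × (296352 − 4000.00) = 24362.7.
After k=1: 2.77035e+07.
k=2: B_{4}/(4)! × [f^{(3)}(42) − f^{(3)}(10)] = −1/720 × (1008.00 − 240.000) = -1.06667.
After k=2: 2.77035e+07.
k=3: B_{6}/(6)! × [f^{(5)}(42) − f^{(5)}(10)] = 1/30240 × (0.00000 − 0.00000) = 0.00000.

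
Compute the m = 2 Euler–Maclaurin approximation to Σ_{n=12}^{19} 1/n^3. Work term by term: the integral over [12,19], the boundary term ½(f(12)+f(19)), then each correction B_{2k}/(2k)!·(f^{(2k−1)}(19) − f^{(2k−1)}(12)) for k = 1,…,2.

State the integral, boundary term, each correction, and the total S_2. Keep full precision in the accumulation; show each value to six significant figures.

The integral term ∫_12^19 1/x^3 dx = 0.00208718.
½[f(12) + f(19)] = ½[0.000578704 + 0.000145794] = 0.000362249.
Integral + boundary = 0.00244943.
k=1: B_{2}/(2)! × [f^{(1)}(19) − f^{(1)}(12)] = 1/12 × (-2.30201e-05 − (-0.000144676)) = 1.01380e-05.
After k=1: 0.00245957.
k=2: B_{4}/(4)! × [f^{(3)}(19) − f^{(3)}(12)] = −1/720 × (-1.27535e-06 − (-2.00939e-05)) = -2.61368e-08.

S_2 ≈ 0.00245954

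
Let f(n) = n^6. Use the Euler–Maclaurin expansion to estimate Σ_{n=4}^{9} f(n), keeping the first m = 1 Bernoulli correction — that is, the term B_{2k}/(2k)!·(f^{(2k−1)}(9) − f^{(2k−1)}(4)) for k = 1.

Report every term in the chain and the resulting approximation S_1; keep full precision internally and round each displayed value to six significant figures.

∫_4^9 x^6 dx evaluates to 680941.
Boundary: ½(f(4) + f(9)) = ½(4096.00 + 531441) = 267768.
Running total after boundary: 948709.
Order-1 term: 1/12 · (354294 − 6144.00) = 29012.5.

S_1 ≈ 977722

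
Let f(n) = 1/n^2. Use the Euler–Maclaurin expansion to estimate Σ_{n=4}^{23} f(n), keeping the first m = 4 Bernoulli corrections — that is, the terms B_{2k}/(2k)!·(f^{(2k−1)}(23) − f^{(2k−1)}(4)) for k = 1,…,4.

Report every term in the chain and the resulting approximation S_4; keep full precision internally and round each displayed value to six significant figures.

Integral: ∫_4^23 1/x^2 dx = 0.206522.
Boundary: ½(f(4) + f(23)) = ½(0.0625000 + 0.00189036) = 0.0321952.
Running total after boundary: 0.238717.
Correction k=1: B_{2}/2! · (f^{(1)}(23) − f^{(1)}(4)) = 1/12 · (-0.000164379 − (-0.0312500)) = 0.00259047.
Running total after k=1: 0.241307.
Correction k=2: B_{4}/4! · (f^{(3)}(23) − f^{(3)}(4)) = −1/720 · (-3.72883e-06 − (-0.0234375)) = -3.25469e-05.
Running total after k=2: 0.241275.
Correction k=3: B_{6}/6! · (f^{(5)}(23) − f^{(5)}(4)) = 1/30240 · (-2.11465e-07 − (-0.0439453)) = 1.45321e-06.
Running total after k=3: 0.241276.
Correction k=4: B_{8}/8! · (f^{(7)}(23) − f^{(7)}(4)) = −1/1209600 · (-2.23857e-08 − (-0.153809)) = -1.27157e-07.

S_4 ≈ 0.241276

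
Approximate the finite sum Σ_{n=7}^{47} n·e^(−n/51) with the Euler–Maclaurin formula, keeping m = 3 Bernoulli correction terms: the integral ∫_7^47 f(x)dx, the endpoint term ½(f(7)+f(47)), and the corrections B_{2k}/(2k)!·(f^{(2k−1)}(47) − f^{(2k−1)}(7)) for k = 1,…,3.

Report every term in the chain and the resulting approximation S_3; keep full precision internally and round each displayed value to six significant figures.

∫_7^47 x·e^(−x/51) dx evaluates to 589.954.
½[f(7) + f(47)] = ½[6.10224 + 18.7010] = 12.4016.
So far: 602.356.
k=1: B_{2}/(2)! × [f^{(1)}(47) − f^{(1)}(7)] = 1/12 × (0.0312074 − 0.752096) = -0.0600741.
After k=1: 602.296.
k=2: B_{4}/(4)! × [f^{(3)}(47) − f^{(3)}(7)] = −1/720 × (0.000317953 − 0.000959474) = 8.91001e-07.
After k=2: 602.296.
k=3: B_{6}/(6)! × [f^{(5)}(47) − f^{(5)}(7)] = 1/30240 × (2.39872e-07 − 6.26602e-07) = -1.27887e-11.

S_3 ≈ 602.296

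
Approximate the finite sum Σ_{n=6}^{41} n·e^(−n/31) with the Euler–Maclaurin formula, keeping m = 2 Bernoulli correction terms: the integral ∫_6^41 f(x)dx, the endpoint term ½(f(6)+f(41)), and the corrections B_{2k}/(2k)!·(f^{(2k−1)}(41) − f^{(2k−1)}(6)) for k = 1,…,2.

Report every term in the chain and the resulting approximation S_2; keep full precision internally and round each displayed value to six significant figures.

S_2 ≈ 358.325

The integral term ∫_6^41 x·e^(−x/31) dx = 350.453.
Boundary: ½(f(6) + f(41)) = ½(4.94418 + 10.9243) = 7.93425.
So far: 358.387.
k=1: B_{2}/(2)! × [f^{(1)}(41) − f^{(1)}(6)] = 1/12 × (-0.0859506 − 0.664540) = -0.0625409.
Running total after k=1: 358.325.
k=2: B_{4}/(4)! × [f^{(3)}(41) − f^{(3)}(6)] = −1/720 × (0.000465081 − 0.00240645) = 2.69635e-06.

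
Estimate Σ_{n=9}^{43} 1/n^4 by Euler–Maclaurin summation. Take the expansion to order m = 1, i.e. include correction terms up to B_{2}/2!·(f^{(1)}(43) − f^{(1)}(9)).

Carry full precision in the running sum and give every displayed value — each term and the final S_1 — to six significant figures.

S_1 ≈ 0.000535052

The integral term ∫_9^43 1/x^4 dx = 0.000453055.
Boundary: ½(f(9) + f(43)) = ½(0.000152416 + 2.92500e-07) = 7.63541e-05.
Integral + boundary = 0.000529409.
k=1: B_{2}/(2)! × [f^{(1)}(43) − f^{(1)}(9)] = 1/12 × (-2.72093e-08 − (-6.77404e-05)) = 5.64276e-06.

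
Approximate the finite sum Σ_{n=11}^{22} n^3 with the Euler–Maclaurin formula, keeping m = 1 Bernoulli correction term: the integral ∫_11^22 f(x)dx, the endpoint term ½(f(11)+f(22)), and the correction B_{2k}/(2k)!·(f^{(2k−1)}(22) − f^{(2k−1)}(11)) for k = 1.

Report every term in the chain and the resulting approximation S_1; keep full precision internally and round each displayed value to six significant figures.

The integral term ∫_11^22 x^3 dx = 54903.8.
½[f(11) + f(22)] = ½[1331.00 + 10648.0] = 5989.50.
Running total after boundary: 60893.2.
k=1: B_{2}/(2)! × [f^{(1)}(22) − f^{(1)}(11)] = 1/12 × (1452.00 − 363.000) = 90.7500.

S_1 ≈ 60984.0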